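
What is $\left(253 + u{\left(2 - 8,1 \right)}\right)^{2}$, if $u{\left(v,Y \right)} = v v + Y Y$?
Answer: $84100$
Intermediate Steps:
$u{\left(v,Y \right)} = Y^{2} + v^{2}$ ($u{\left(v,Y \right)} = v^{2} + Y^{2} = Y^{2} + v^{2}$)
$\left(253 + u{\left(2 - 8,1 \right)}\right)^{2} = \left(253 + \left(1^{2} + \left(2 - 8\right)^{2}\right)\right)^{2} = \left(253 + \left(1 + \left(-6\right)^{2}\right)\right)^{2} = \left(253 + \left(1 + 36\right)\right)^{2} = \left(253 + 37\right)^{2} = 290^{2} = 84100$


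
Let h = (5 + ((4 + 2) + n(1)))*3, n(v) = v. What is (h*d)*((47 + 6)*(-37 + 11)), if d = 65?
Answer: -3224520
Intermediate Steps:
h = 36 (h = (5 + ((4 + 2) + 1))*3 = (5 + (6 + 1))*3 = (5 + 7)*3 = 12*3 = 36)
(h*d)*((47 + 6)*(-37 + 11)) = (36*65)*((47 + 6)*(-37 + 11)) = 2340*(53*(-26)) = 2340*(-1378) = -3224520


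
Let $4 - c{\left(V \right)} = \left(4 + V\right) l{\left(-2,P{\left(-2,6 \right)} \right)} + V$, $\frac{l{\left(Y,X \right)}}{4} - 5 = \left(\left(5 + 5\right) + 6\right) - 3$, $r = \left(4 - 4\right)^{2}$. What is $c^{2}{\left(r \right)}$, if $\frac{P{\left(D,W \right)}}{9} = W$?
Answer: $80656$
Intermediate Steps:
$P{\left(D,W \right)} = 9 W$
$r = 0$ ($r = 0^{2} = 0$)
$l{\left(Y,X \right)} = 72$ ($l{\left(Y,X \right)} = 20 + 4 \left(\left(\left(5 + 5\right) + 6\right) - 3\right) = 20 + 4 \left(\left(10 + 6\right) - 3\right) = 20 + 4 \left(16 - 3\right) = 20 + 4 \cdot 13 = 20 + 52 = 72$)
$c{\left(V \right)} = -284 - 73 V$ ($c{\left(V \right)} = 4 - \left(\left(4 + V\right) 72 + V\right) = 4 - \left(\left(288 + 72 V\right) + V\right) = 4 - \left(288 + 73 V\right) = -284 - 73 V$)
$c^{2}{\left(r \right)} = \left(-284 - 0\right)^{2} = \left(-284 + 0\right)^{2} = \left(-284\right)^{2} = 80656$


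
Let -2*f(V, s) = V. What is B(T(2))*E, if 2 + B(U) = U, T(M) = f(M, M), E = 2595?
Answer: -7785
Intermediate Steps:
f(V, s) = -V/2
T(M) = -M/2
B(U) = -2 + U
B(T(2))*E = (-2 - ½*2)*2595 = (-2 - 1)*2595 = -3*2595 = -7785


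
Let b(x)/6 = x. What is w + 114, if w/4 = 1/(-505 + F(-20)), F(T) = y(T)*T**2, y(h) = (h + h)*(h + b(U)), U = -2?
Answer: 58310434/511495 ≈ 114.00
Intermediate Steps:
b(x) = 6*x
y(h) = 2*h*(-12 + h) (y(h) = (h + h)*(h + 6*(-2)) = (2*h)*(h - 12) = (2*h)*(-12 + h) = 2*h*(-12 + h))
F(T) = 2*T**3*(-12 + T) (F(T) = (2*T*(-12 + T))*T**2 = 2*T**3*(-12 + T))
w = 4/511495 (w = 4/(-505 + 2*(-20)**3*(-12 - 20)) = 4/(-505 + 2*(-8000)*(-32)) = 4/(-505 + 512000) = 4/511495 ≈ 7.8202e-6)
w + 114 = 4/511495 + 114 = 58310434/511495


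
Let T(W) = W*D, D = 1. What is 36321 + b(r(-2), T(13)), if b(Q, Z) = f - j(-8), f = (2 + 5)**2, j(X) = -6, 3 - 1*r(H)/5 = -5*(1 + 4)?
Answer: 36376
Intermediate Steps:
r(H) = 140 (r(H) = 15 - (-25)*(1 + 4) = 15 - (-25)*5 = 15 - 5*(-25) = 15 + 125 = 140)
T(W) = W (T(W) = W*1 = W)
f = 49 (f = 7**2 = 49)
b(Q, Z) = 55 (b(Q, Z) = 49 - 1*(-6) = 49 + 6 = 55)
36321 + b(r(-2), T(13)) = 36321 + 55 = 36376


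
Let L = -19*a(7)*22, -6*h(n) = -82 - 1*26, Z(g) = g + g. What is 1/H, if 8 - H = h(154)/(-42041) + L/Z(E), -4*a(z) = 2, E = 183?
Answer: 15387006/114316067 ≈ 0.13460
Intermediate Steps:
a(z) = -½ (a(z) = -¼*2 = -½)
Z(g) = 2*g
h(n) = 18 (h(n) = -(-82 - 1*26)/6 = -(-82 - 26)/6 = -⅙*(-108) = 18)
L = 209 (L = -19*(-½)*22 = (19/2)*22 = 209)
H = 114316067/15387006 (H = 8 - (18/(-42041) + 209/((2*183))) = 8 - (18*(-1/42041) + 209/366) = 8 - (-18/42041 + 209*(1/366)) = 8 - (-18/42041 + 209/366) = 8 - 1*8779981/15387006 = 8 - 8779981/15387006 = 114316067/15387006 ≈ 7.4294)
1/H = 1/(114316067/15387006) = 15387006/114316067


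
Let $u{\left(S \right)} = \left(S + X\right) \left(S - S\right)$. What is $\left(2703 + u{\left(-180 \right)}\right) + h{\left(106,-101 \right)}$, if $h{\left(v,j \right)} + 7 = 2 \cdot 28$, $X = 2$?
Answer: $2752$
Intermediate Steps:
$u{\left(S \right)} = 0$ ($u{\left(S \right)} = \left(S + 2\right) \left(S - S\right) = \left(2 + S\right) 0 = 0$)
$h{\left(v,j \right)} = 49$ ($h{\left(v,j \right)} = -7 + 2 \cdot 28 = -7 + 56 = 49$)
$\left(2703 + u{\left(-180 \right)}\right) + h{\left(106,-101 \right)} = \left(2703 + 0\right) + 49 = 2703 + 49 = 2752$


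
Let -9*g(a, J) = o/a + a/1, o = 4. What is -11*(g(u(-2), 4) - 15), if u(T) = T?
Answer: 1441/9 ≈ 160.11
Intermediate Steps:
g(a, J) = -4/(9*a) - a/9 (g(a, J) = -(4/a + a/1)/9 = -(4/a + a*1)/9 = -(4/a + a)/9 = -(a + 4/a)/9 = -4/(9*a) - a/9)
-11*(g(u(-2), 4) - 15) = -11*((⅑)*(-4 - 1*(-2)²)/(-2) - 15) = -11*((⅑)*(-½)*(-4 - 1*4) - 15) = -11*((⅑)*(-½)*(-4 - 4) - 15) = -11*((⅑)*(-½)*(-8) - 15) = -11*(4/9 - 15) = -11*(-131/9) = 1441/9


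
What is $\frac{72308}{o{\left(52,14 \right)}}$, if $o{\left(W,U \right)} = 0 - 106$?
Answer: $- \frac{36154}{53} \approx -682.15$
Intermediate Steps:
$o{\left(W,U \right)} = -106$
$\frac{72308}{o{\left(52,14 \right)}} = \frac{72308}{-106} = 72308 \left(- \frac{1}{106}\right) = - \frac{36154}{53}$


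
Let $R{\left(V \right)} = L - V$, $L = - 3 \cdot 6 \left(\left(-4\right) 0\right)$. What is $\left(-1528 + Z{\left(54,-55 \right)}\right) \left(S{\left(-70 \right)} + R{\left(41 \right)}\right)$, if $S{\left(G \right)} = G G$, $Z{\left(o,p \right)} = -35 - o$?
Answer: $-7857003$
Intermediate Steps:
$L = 0$ ($L = \left(-1\right) 18 \cdot 0 = \left(-18\right) 0 = 0$)
$S{\left(G \right)} = G^{2}$
$R{\left(V \right)} = - V$ ($R{\left(V \right)} = 0 - V = - V$)
$\left(-1528 + Z{\left(54,-55 \right)}\right) \left(S{\left(-70 \right)} + R{\left(41 \right)}\right) = \left(-1528 - 89\right) \left(\left(-70\right)^{2} - 41\right) = \left(-1528 - 89\right) \left(4900 - 41\right) = \left(-1528 - 89\right) 4859 = \left(-1617\right) 4859 = -7857003$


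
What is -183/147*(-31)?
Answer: 1891/49 ≈ 38.592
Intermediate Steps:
-183/147*(-31) = -183*1/147*(-31) = -61/49*(-31) = 1891/49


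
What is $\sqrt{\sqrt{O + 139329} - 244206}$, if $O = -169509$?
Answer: $\sqrt{-244206 + 2 i \sqrt{7545}} \approx 0.176 + 494.17 i$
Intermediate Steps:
$\sqrt{\sqrt{O + 139329} - 244206} = \sqrt{\sqrt{-169509 + 139329} - 244206} = \sqrt{\sqrt{-30180} - 244206} = \sqrt{2 i \sqrt{7545} - 244206} = \sqrt{-244206 + 2 i \sqrt{7545}}$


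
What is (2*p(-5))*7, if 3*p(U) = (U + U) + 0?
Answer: -140/3 ≈ -46.667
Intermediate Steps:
p(U) = 2*U/3 (p(U) = ((U + U) + 0)/3 = (2*U + 0)/3 = (2*U)/3 = 2*U/3)
(2*p(-5))*7 = (2*((2/3)*(-5)))*7 = (2*(-10/3))*7 = -20/3*7 = -140/3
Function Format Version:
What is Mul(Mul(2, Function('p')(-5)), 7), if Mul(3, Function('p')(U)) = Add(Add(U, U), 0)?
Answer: Rational(-140, 3) ≈ -46.667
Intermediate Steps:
Function('p')(U) = Mul(Rational(2, 3), U) (Function('p')(U) = Mul(Rational(1, 3), Add(Add(U, U), 0)) = Mul(Rational(1, 3), Add(Mul(2, U), 0)) = Mul(Rational(1, 3), Mul(2, U)) = Mul(Rational(2, 3), U))
Mul(Mul(2, Function('p')(-5)), 7) = Mul(Mul(2, Mul(Rational(2, 3), -5)), 7) = Mul(Mul(2, Rational(-10, 3)), 7) = Mul(Rational(-20, 3), 7) = Rational(-140, 3)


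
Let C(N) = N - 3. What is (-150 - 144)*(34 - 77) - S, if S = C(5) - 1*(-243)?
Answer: 12397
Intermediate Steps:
C(N) = -3 + N
S = 245 (S = (-3 + 5) - 1*(-243) = 2 + 243 = 245)
(-150 - 144)*(34 - 77) - S = (-150 - 144)*(34 - 77) - 1*245 = -294*(-43) - 245 = 12642 - 245 = 12397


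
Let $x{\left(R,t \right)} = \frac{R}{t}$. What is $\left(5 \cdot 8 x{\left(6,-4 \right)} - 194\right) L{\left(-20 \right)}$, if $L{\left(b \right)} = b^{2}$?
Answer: $-101600$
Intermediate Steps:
$\left(5 \cdot 8 x{\left(6,-4 \right)} - 194\right) L{\left(-20 \right)} = \left(5 \cdot 8 \frac{6}{-4} - 194\right) \left(-20\right)^{2} = \left(40 \cdot 6 \left(- \frac{1}{4}\right) - 194\right) 400 = \left(40 \left(- \frac{3}{2}\right) - 194\right) 400 = \left(-60 - 194\right) 400 = \left(-254\right) 400 = -101600$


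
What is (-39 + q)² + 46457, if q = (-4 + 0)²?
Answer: 46986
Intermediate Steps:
q = 16 (q = (-4)² = 16)
(-39 + q)² + 46457 = (-39 + 16)² + 46457 = (-23)² + 46457 = 529 + 46457 = 46986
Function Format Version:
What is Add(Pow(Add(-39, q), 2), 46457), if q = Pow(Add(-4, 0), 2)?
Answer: 46986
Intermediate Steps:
q = 16 (q = Pow(-4, 2) = 16)
Add(Pow(Add(-39, q), 2), 46457) = Add(Pow(Add(-39, 16), 2), 46457) = Add(Pow(-23, 2), 46457) = Add(529, 46457) = 46986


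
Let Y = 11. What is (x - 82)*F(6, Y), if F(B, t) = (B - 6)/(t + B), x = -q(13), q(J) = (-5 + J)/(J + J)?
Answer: 0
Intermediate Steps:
q(J) = (-5 + J)/(2*J) (q(J) = (-5 + J)/((2*J)) = (-5 + J)*(1/(2*J)) = (-5 + J)/(2*J))
x = -4/13 (x = -(-5 + 13)/(2*13) = -8/(2*13) = -1*4/13 = -4/13 ≈ -0.30769)
F(B, t) = (-6 + B)/(B + t)
(x - 82)*F(6, Y) = (-4/13 - 82)*((-6 + 6)/(6 + 11)) = -1070*0/(13*17) = -1070*0/221 = -1070/13*0 = 0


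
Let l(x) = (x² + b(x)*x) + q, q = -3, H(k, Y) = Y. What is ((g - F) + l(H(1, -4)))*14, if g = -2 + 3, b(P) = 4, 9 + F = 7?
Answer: 0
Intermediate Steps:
F = -2 (F = -9 + 7 = -2)
g = 1
l(x) = -3 + x² + 4*x (l(x) = (x² + 4*x) - 3 = -3 + x² + 4*x)
((g - F) + l(H(1, -4)))*14 = ((1 - 1*(-2)) + (-3 + (-4)² + 4*(-4)))*14 = ((1 + 2) + (-3 + 16 - 16))*14 = (3 - 3)*14 = 0*14 = 0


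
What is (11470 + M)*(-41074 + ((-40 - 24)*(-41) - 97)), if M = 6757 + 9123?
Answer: -1054260450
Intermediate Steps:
M = 15880
(11470 + M)*(-41074 + ((-40 - 24)*(-41) - 97)) = (11470 + 15880)*(-41074 + ((-40 - 24)*(-41) - 97)) = 27350*(-41074 + (-64*(-41) - 97)) = 27350*(-41074 + (2624 - 97)) = 27350*(-41074 + 2527) = 27350*(-38547) = -1054260450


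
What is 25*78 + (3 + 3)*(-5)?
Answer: 1920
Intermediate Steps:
25*78 + (3 + 3)*(-5) = 1950 + 6*(-5) = 1950 - 30 = 1920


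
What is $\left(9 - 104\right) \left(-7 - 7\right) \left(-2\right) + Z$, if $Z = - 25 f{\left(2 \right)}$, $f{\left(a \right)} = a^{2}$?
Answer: $-2760$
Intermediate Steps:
$Z = -100$ ($Z = - 25 \cdot 2^{2} = \left(-25\right) 4 = -100$)
$\left(9 - 104\right) \left(-7 - 7\right) \left(-2\right) + Z = \left(9 - 104\right) \left(-7 - 7\right) \left(-2\right) - 100 = \left(9 - 104\right) \left(\left(-14\right) \left(-2\right)\right) - 100 = \left(-95\right) 28 - 100 = -2660 - 100 = -2760$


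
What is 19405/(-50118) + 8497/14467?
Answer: 145120511/725057106 ≈ 0.20015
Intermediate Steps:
19405/(-50118) + 8497/14467 = 19405*(-1/50118) + 8497*(1/14467) = -19405/50118 + 8497/14467 = 145120511/725057106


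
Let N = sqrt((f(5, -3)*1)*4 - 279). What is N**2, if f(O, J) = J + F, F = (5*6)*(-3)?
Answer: -651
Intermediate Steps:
F = -90 (F = 30*(-3) = -90)
f(O, J) = -90 + J (f(O, J) = J - 90 = -90 + J)
N = I*sqrt(651) (N = sqrt(((-90 - 3)*1)*4 - 279) = sqrt(-93*1*4 - 279) = sqrt(-93*4 - 279) = sqrt(-372 - 279) = sqrt(-651) = I*sqrt(651) ≈ 25.515*I)
N**2 = (I*sqrt(651))**2 = -651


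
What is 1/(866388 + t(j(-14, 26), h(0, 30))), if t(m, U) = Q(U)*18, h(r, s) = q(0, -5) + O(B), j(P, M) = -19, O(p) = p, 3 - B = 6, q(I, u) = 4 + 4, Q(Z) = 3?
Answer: 1/866442 ≈ 1.1541e-6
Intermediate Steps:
q(I, u) = 8
B = -3 (B = 3 - 1*6 = 3 - 6 = -3)
h(r, s) = 5 (h(r, s) = 8 - 3 = 5)
t(m, U) = 54 (t(m, U) = 3*18 = 54)
1/(866388 + t(j(-14, 26), h(0, 30))) = 1/(866388 + 54) = 1/866442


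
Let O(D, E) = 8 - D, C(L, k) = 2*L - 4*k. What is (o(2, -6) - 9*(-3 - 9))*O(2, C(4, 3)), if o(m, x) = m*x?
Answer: 576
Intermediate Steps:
C(L, k) = -4*k + 2*L
(o(2, -6) - 9*(-3 - 9))*O(2, C(4, 3)) = (2*(-6) - 9*(-3 - 9))*(8 - 1*2) = (-12 - 9*(-12))*(8 - 2) = (-12 + 108)*6 = 96*6 = 576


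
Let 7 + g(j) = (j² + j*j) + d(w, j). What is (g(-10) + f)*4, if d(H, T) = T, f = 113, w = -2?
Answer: 1184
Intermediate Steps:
g(j) = -7 + j + 2*j² (g(j) = -7 + ((j² + j*j) + j) = -7 + ((j² + j²) + j) = -7 + (2*j² + j) = -7 + (j + 2*j²) = -7 + j + 2*j²)
(g(-10) + f)*4 = ((-7 - 10 + 2*(-10)²) + 113)*4 = ((-7 - 10 + 2*100) + 113)*4 = ((-7 - 10 + 200) + 113)*4 = (183 + 113)*4 = 296*4 = 1184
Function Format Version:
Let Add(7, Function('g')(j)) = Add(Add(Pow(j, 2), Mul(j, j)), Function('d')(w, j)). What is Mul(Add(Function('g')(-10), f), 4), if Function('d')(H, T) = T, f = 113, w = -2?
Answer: 1184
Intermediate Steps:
Function('g')(j) = Add(-7, j, Mul(2, Pow(j, 2))) (Function('g')(j) = Add(-7, Add(Add(Pow(j, 2), Mul(j, j)), j)) = Add(-7, Add(Add(Pow(j, 2), Pow(j, 2)), j)) = Add(-7, Add(Mul(2, Pow(j, 2)), j)) = Add(-7, Add(j, Mul(2, Pow(j, 2)))) = Add(-7, j, Mul(2, Pow(j, 2))))
Mul(Add(Function('g')(-10), f), 4) = Mul(Add(Add(-7, -10, Mul(2, Pow(-10, 2))), 113), 4) = Mul(Add(Add(-7, -10, Mul(2, 100)), 113), 4) = Mul(Add(Add(-7, -10, 200), 113), 4) = Mul(Add(183, 113), 4) = Mul(296, 4) = 1184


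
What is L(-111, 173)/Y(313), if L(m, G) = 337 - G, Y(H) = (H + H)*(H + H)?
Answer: 41/97969 ≈ 0.00041850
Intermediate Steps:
Y(H) = 4*H² (Y(H) = (2*H)*(2*H) = 4*H²)
L(-111, 173)/Y(313) = (337 - 1*173)/((4*313²)) = (337 - 173)/((4*97969)) = 164/391876 = 164*(1/391876) = 41/97969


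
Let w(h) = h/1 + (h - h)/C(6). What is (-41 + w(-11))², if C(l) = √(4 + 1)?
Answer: 2704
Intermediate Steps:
C(l) = √5
w(h) = h (w(h) = h/1 + (h - h)/(√5) = h*1 + 0*(√5/5) = h + 0 = h)
(-41 + w(-11))² = (-41 - 11)² = (-52)² = 2704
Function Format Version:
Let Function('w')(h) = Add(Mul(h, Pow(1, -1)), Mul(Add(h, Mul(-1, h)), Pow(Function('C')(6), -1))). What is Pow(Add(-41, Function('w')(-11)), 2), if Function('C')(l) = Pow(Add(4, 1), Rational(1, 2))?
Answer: 2704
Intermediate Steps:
Function('C')(l) = Pow(5, Rational(1, 2))
Function('w')(h) = h (Function('w')(h) = Add(Mul(h, Pow(1, -1)), Mul(Add(h, Mul(-1, h)), Pow(Pow(5, Rational(1, 2)), -1))) = Add(Mul(h, 1), Mul(0, Mul(Rational(1, 5), Pow(5, Rational(1, 2))))) = Add(h, 0) = h)
Pow(Add(-41, Function('w')(-11)), 2) = Pow(Add(-41, -11), 2) = Pow(-52, 2) = 2704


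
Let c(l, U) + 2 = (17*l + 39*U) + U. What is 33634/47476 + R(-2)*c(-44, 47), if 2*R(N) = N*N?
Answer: 53664697/23738 ≈ 2260.7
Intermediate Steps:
R(N) = N²/2 (R(N) = (N*N)/2 = N²/2)
c(l, U) = -2 + 17*l + 40*U (c(l, U) = -2 + ((17*l + 39*U) + U) = -2 + (17*l + 40*U) = -2 + 17*l + 40*U)
33634/47476 + R(-2)*c(-44, 47) = 33634/47476 + ((½)*(-2)²)*(-2 + 17*(-44) + 40*47) = 33634*(1/47476) + ((½)*4)*(-2 - 748 + 1880) = 16817/23738 + 2*1130 = 16817/23738 + 2260 = 53664697/23738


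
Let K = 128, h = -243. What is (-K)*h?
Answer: 31104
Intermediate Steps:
(-K)*h = -1*128*(-243) = -128*(-243) = 31104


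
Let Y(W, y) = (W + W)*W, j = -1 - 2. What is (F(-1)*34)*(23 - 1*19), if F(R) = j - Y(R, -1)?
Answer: -680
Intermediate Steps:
j = -3
Y(W, y) = 2*W² (Y(W, y) = (2*W)*W = 2*W²)
F(R) = -3 - 2*R²
(F(-1)*34)*(23 - 1*19) = ((-3 - 2*(-1)²)*34)*(23 - 1*19) = ((-3 - 2*1)*34)*(23 - 19) = ((-3 - 2)*34)*4 = -5*34*4 = -170*4 = -680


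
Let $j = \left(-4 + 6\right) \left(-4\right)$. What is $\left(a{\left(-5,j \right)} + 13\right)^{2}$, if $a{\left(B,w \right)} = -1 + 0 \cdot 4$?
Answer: $144$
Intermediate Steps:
$j = -8$ ($j = 2 \left(-4\right) = -8$)
$a{\left(B,w \right)} = -1$ ($a{\left(B,w \right)} = -1 + 0 = -1$)
$\left(a{\left(-5,j \right)} + 13\right)^{2} = \left(-1 + 13\right)^{2} = 12^{2} = 144$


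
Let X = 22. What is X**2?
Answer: 484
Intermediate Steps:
X**2 = 22**2 = 484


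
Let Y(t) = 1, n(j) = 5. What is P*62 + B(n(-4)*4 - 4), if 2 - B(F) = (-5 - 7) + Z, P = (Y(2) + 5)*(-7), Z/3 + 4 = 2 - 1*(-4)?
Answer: -2596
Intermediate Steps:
Z = 6 (Z = -12 + 3*(2 - 1*(-4)) = -12 + 3*(2 + 4) = -12 + 3*6 = -12 + 18 = 6)
P = -42 (P = (1 + 5)*(-7) = 6*(-7) = -42)
B(F) = 8 (B(F) = 2 - ((-5 - 7) + 6) = 2 - (-12 + 6) = 2 - 1*(-6) = 2 + 6 = 8)
P*62 + B(n(-4)*4 - 4) = -42*62 + 8 = -2604 + 8 = -2596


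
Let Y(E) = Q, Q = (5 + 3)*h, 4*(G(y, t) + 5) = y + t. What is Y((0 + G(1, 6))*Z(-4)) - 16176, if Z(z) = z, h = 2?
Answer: -16160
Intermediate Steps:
G(y, t) = -5 + t/4 + y/4 (G(y, t) = -5 + (y + t)/4 = -5 + (t + y)/4 = -5 + (t/4 + y/4) = -5 + t/4 + y/4)
Q = 16 (Q = (5 + 3)*2 = 8*2 = 16)
Y(E) = 16
Y((0 + G(1, 6))*Z(-4)) - 16176 = 16 - 16176 = -16160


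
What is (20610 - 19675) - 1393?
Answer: -458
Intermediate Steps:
(20610 - 19675) - 1393 = 935 - 1393 = -458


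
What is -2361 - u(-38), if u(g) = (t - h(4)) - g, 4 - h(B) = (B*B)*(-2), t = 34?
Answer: -2397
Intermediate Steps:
h(B) = 4 + 2*B² (h(B) = 4 - B*B*(-2) = 4 - B²*(-2) = 4 - (-2)*B² = 4 + 2*B²)
u(g) = -2 - g (u(g) = (34 - (4 + 2*4²)) - g = (34 - (4 + 2*16)) - g = (34 - (4 + 32)) - g = (34 - 1*36) - g = (34 - 36) - g = -2 - g)
-2361 - u(-38) = -2361 - (-2 - 1*(-38)) = -2361 - (-2 + 38) = -2361 - 1*36 = -2361 - 36 = -2397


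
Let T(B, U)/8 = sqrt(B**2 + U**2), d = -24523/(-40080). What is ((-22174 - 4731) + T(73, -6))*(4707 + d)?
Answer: -1015292907623/8016 + 188681083*sqrt(5365)/5010 ≈ -1.2390e+8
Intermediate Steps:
d = 24523/40080 (d = -24523*(-1/40080) = 24523/40080 ≈ 0.61185)
T(B, U) = 8*sqrt(B**2 + U**2)
((-22174 - 4731) + T(73, -6))*(4707 + d) = ((-22174 - 4731) + 8*sqrt(73**2 + (-6)**2))*(4707 + 24523/40080) = (-26905 + 8*sqrt(5329 + 36))*(188681083/40080) = (-26905 + 8*sqrt(5365))*(188681083/40080) = -1015292907623/8016 + 188681083*sqrt(5365)/5010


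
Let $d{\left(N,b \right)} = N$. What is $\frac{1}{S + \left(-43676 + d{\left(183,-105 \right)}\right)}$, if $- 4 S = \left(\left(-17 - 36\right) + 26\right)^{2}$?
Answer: $- \frac{4}{174701} \approx -2.2896 \cdot 10^{-5}$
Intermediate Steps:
$S = - \frac{729}{4}$ ($S = - \frac{\left(\left(-17 - 36\right) + 26\right)^{2}}{4} = - \frac{\left(-53 + 26\right)^{2}}{4} = - \frac{\left(-27\right)^{2}}{4} = \left(- \frac{1}{4}\right) 729 = - \frac{729}{4} \approx -182.25$)
$\frac{1}{S + \left(-43676 + d{\left(183,-105 \right)}\right)} = \frac{1}{- \frac{729}{4} + \left(-43676 + 183\right)} = \frac{1}{- \frac{729}{4} - 43493} = \frac{1}{- \frac{174701}{4}} = - \frac{4}{174701}$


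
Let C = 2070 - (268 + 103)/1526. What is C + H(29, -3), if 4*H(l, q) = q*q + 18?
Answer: 905357/436 ≈ 2076.5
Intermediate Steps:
H(l, q) = 9/2 + q²/4 (H(l, q) = (q*q + 18)/4 = (q² + 18)/4 = (18 + q²)/4 = 9/2 + q²/4)
C = 451207/218 (C = 2070 - 371/1526 = 2070 - 1*53/218 = 2070 - 53/218 = 451207/218 ≈ 2069.8)
C + H(29, -3) = 451207/218 + (9/2 + (¼)*(-3)²) = 451207/218 + (9/2 + (¼)*9) = 451207/218 + (9/2 + 9/4) = 451207/218 + 27/4 = 905357/436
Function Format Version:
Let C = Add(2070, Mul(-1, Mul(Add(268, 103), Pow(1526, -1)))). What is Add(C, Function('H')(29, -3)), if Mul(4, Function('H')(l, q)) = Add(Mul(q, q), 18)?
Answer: Rational(905357, 436) ≈ 2076.5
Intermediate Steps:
Function('H')(l, q) = Add(Rational(9, 2), Mul(Rational(1, 4), Pow(q, 2))) (Function('H')(l, q) = Mul(Rational(1, 4), Add(Mul(q, q), 18)) = Mul(Rational(1, 4), Add(Pow(q, 2), 18)) = Mul(Rational(1, 4), Add(18, Pow(q, 2))) = Add(Rational(9, 2), Mul(Rational(1, 4), Pow(q, 2))))
C = Rational(451207, 218) (C = Add(2070, Mul(-1, Mul(371, Rational(1, 1526)))) = Add(2070, Mul(-1, Rational(53, 218))) = Add(2070, Rational(-53, 218)) = Rational(451207, 218) ≈ 2069.8)
Add(C, Function('H')(29, -3)) = Add(Rational(451207, 218), Add(Rational(9, 2), Mul(Rational(1, 4), Pow(-3, 2)))) = Add(Rational(451207, 218), Add(Rational(9, 2), Mul(Rational(1, 4), 9))) = Add(Rational(451207, 218), Add(Rational(9, 2), Rational(9, 4))) = Add(Rational(451207, 218), Rational(27, 4)) = Rational(905357, 436)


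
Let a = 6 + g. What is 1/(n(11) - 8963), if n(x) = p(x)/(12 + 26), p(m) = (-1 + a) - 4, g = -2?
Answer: -38/340595 ≈ -0.00011157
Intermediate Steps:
a = 4 (a = 6 - 2 = 4)
p(m) = -1 (p(m) = (-1 + 4) - 4 = 3 - 4 = -1)
n(x) = -1/38 (n(x) = -1/(12 + 26) = -1/38)
1/(n(11) - 8963) = 1/(-1/38 - 8963) = 1/(-340595/38) = -38/340595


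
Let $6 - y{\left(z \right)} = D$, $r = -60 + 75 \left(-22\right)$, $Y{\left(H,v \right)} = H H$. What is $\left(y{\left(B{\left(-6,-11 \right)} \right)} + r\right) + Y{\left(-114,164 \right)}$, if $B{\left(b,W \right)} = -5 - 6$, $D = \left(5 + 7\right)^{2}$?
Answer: $11148$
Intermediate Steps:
$D = 144$ ($D = 12^{2} = 144$)
$B{\left(b,W \right)} = -11$ ($B{\left(b,W \right)} = -5 - 6 = -11$)
$Y{\left(H,v \right)} = H^{2}$
$r = -1710$ ($r = -60 - 1650 = -1710$)
$y{\left(z \right)} = -138$ ($y{\left(z \right)} = 6 - 144 = -138$)
$\left(y{\left(B{\left(-6,-11 \right)} \right)} + r\right) + Y{\left(-114,164 \right)} = \left(-138 - 1710\right) + \left(-114\right)^{2} = -1848 + 12996 = 11148$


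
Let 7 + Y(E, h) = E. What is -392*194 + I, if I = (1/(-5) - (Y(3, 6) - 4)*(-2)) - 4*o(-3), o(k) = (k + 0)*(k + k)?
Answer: -380681/5 ≈ -76136.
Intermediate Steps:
Y(E, h) = -7 + E
o(k) = 2*k² (o(k) = k*(2*k) = 2*k²)
I = -441/5 (I = (1/(-5) - ((-7 + 3) - 4)*(-2)) - 8*(-3)² = (-⅕ - (-4 - 4)*(-2)) - 8*9 = (-⅕ - (-8)*(-2)) - 4*18 = (-⅕ - 1*16) - 72 = (-⅕ - 16) - 72 = -81/5 - 72 = -441/5 ≈ -88.200)
-392*194 + I = -392*194 - 441/5 = -76048 - 441/5 = -380681/5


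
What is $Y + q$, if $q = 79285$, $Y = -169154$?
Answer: $-89869$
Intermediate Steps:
$Y + q = -169154 + 79285 = -89869$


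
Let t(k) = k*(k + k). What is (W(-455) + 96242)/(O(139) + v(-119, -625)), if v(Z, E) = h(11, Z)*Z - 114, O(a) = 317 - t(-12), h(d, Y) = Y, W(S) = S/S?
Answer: 32081/4692 ≈ 6.8374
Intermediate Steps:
t(k) = 2*k² (t(k) = k*(2*k) = 2*k²)
W(S) = 1
O(a) = 29 (O(a) = 317 - 2*(-12)² = 317 - 2*144 = 317 - 1*288 = 317 - 288 = 29)
v(Z, E) = -114 + Z² (v(Z, E) = Z*Z - 114 = Z² - 114 = -114 + Z²)
(W(-455) + 96242)/(O(139) + v(-119, -625)) = (1 + 96242)/(29 + (-114 + (-119)²)) = 96243/(29 + (-114 + 14161)) = 96243/(29 + 14047) = 96243/14076 = 96243*(1/14076) = 32081/4692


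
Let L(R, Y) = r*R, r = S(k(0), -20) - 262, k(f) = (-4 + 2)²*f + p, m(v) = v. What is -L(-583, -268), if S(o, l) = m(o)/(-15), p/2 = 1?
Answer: -2292356/15 ≈ -1.5282e+5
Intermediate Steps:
p = 2 (p = 2*1 = 2)
k(f) = 2 + 4*f (k(f) = (-4 + 2)²*f + 2 = (-2)²*f + 2 = 4*f + 2 = 2 + 4*f)
S(o, l) = -o/15 (S(o, l) = o/(-15) = o*(-1/15) = -o/15)
r = -3932/15 (r = -(2 + 4*0)/15 - 262 = -(2 + 0)/15 - 262 = -1/15*2 - 262 = -2/15 - 262 = -3932/15 ≈ -262.13)
L(R, Y) = -3932*R/15
-L(-583, -268) = -(-3932)*(-583)/15 = -1*2292356/15 = -2292356/15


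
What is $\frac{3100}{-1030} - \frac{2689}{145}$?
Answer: $- \frac{321917}{14935} \approx -21.555$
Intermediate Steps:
$\frac{3100}{-1030} - \frac{2689}{145} = 3100 \left(- \frac{1}{1030}\right) - \frac{2689}{145} = - \frac{310}{103} - \frac{2689}{145} = - \frac{321917}{14935}$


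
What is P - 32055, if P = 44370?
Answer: 12315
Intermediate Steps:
P - 32055 = 44370 - 32055 = 12315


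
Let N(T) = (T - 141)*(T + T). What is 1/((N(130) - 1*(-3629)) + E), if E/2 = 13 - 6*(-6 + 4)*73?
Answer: 1/2547 ≈ 0.00039262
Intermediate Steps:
N(T) = 2*T*(-141 + T) (N(T) = (-141 + T)*(2*T) = 2*T*(-141 + T))
E = 1778 (E = 2*(13 - 6*(-6 + 4)*73) = 2*(13 - 6*(-2)*73) = 2*(13 + 12*73) = 2*(13 + 876) = 2*889 = 1778)
1/((N(130) - 1*(-3629)) + E) = 1/((2*130*(-141 + 130) - 1*(-3629)) + 1778) = 1/((2*130*(-11) + 3629) + 1778) = 1/((-2860 + 3629) + 1778) = 1/(769 + 1778) = 1/2547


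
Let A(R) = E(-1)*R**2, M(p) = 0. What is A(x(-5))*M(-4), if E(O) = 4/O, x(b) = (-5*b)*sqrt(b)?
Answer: 0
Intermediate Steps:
x(b) = -5*b**(3/2)
A(R) = -4*R**2 (A(R) = (4/(-1))*R**2 = (4*(-1))*R**2 = -4*R**2)
A(x(-5))*M(-4) = -4*(-(-25)*I*sqrt(5))**2*0 = -4*(25*I*sqrt(5))**2*0 = -4*(-3125)*0 = 12500*0 = 0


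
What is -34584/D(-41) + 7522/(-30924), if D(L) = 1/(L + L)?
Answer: 43848496495/15462 ≈ 2.8359e+6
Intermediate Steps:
D(L) = 1/(2*L)
-34584/D(-41) + 7522/(-30924) = -34584/((½)/(-41)) + 7522/(-30924) = -34584/((½)*(-1/41)) + 7522*(-1/30924) = -34584/(-1/82) - 3761/15462 = -34584*(-82) - 3761/15462 = 2835888 - 3761/15462 = 43848496495/15462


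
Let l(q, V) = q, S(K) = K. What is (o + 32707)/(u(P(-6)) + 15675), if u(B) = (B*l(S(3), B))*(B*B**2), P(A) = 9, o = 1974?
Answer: 34681/35358 ≈ 0.98085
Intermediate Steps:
u(B) = 3*B**4 (u(B) = (B*3)*(B*B**2) = (3*B)*B**3 = 3*B**4)
(o + 32707)/(u(P(-6)) + 15675) = (1974 + 32707)/(3*9**4 + 15675) = 34681/(3*6561 + 15675) = 34681/(19683 + 15675) = 34681/35358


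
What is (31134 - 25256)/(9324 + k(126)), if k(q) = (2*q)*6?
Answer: 2939/5418 ≈ 0.54245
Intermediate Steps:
k(q) = 12*q
(31134 - 25256)/(9324 + k(126)) = (31134 - 25256)/(9324 + 12*126) = 5878/(9324 + 1512) = 5878/10836 = 5878*(1/10836) = 2939/5418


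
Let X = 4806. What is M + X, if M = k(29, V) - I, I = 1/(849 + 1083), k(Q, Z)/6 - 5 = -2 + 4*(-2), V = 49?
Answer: 9227231/1932 ≈ 4776.0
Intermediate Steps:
k(Q, Z) = -30 (k(Q, Z) = 30 + 6*(-2 + 4*(-2)) = 30 + 6*(-2 - 8) = 30 + 6*(-10) = 30 - 60 = -30)
I = 1/1932 ≈ 0.00051760
M = -57961/1932 (M = -30 - 1*1/1932 = -30 - 1/1932 = -57961/1932 ≈ -30.001)
M + X = -57961/1932 + 4806 = 9227231/1932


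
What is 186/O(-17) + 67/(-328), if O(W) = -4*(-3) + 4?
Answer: 1873/164 ≈ 11.421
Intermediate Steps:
O(W) = 16 (O(W) = 12 + 4 = 16)
186/O(-17) + 67/(-328) = 186/16 + 67/(-328) = 186*(1/16) + 67*(-1/328) = 93/8 - 67/328 = 1873/164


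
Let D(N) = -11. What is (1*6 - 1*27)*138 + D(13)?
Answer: -2909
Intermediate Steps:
(1*6 - 1*27)*138 + D(13) = (1*6 - 1*27)*138 - 11 = (6 - 27)*138 - 11 = -21*138 - 11 = -2898 - 11 = -2909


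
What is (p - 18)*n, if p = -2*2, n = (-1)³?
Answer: 22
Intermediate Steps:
n = -1
p = -4
(p - 18)*n = (-4 - 18)*(-1) = -22*(-1) = 22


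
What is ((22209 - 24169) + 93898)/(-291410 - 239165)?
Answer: -91938/530575 ≈ -0.17328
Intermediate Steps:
((22209 - 24169) + 93898)/(-291410 - 239165) = (-1960 + 93898)/(-530575) = 91938*(-1/530575) = -91938/530575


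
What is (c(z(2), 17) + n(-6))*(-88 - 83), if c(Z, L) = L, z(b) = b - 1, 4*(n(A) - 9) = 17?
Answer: -20691/4 ≈ -5172.8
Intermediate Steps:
n(A) = 53/4 (n(A) = 9 + (¼)*17 = 9 + 17/4 = 53/4)
z(b) = -1 + b
(c(z(2), 17) + n(-6))*(-88 - 83) = (17 + 53/4)*(-88 - 83) = (121/4)*(-171) = -20691/4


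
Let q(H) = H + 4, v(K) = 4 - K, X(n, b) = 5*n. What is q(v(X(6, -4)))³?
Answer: -10648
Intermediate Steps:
q(H) = 4 + H
q(v(X(6, -4)))³ = (4 + (4 - 5*6))³ = (4 + (4 - 1*30))³ = (4 + (4 - 30))³ = (4 - 26)³ = (-22)³ = -10648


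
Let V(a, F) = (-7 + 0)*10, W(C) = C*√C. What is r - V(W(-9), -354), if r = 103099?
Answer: 103169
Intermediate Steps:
W(C) = C^(3/2)
V(a, F) = -70 (V(a, F) = -7*10 = -70)
r - V(W(-9), -354) = 103099 - 1*(-70) = 103099 + 70 = 103169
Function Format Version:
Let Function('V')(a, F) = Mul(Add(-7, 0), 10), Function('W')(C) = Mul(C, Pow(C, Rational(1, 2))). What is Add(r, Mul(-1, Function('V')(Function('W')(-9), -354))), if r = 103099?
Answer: 103169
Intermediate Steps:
Function('W')(C) = Pow(C, Rational(3, 2))
Function('V')(a, F) = -70 (Function('V')(a, F) = Mul(-7, 10) = -70)
Add(r, Mul(-1, Function('V')(Function('W')(-9), -354))) = Add(103099, Mul(-1, -70)) = Add(103099, 70) = 103169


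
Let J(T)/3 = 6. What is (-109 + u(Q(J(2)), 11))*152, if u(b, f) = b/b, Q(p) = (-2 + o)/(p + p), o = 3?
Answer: -16416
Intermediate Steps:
J(T) = 18 (J(T) = 3*6 = 18)
Q(p) = 1/(2*p) (Q(p) = (-2 + 3)/(p + p) = 1/(2*p))
u(b, f) = 1
(-109 + u(Q(J(2)), 11))*152 = (-109 + 1)*152 = -108*152 = -16416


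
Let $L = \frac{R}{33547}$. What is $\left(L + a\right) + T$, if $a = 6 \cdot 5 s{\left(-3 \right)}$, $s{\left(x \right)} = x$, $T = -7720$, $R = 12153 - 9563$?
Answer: $- \frac{261999480}{33547} \approx -7809.9$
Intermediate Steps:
$R = 2590$ ($R = 12153 - 9563 = 2590$)
$a = -90$ ($a = 6 \cdot 5 \left(-3\right) = 30 \left(-3\right) = -90$)
$L = \frac{2590}{33547} \approx 0.077205$
$\left(L + a\right) + T = \left(\frac{2590}{33547} - 90\right) - 7720 = - \frac{3016640}{33547} - 7720 = - \frac{261999480}{33547}$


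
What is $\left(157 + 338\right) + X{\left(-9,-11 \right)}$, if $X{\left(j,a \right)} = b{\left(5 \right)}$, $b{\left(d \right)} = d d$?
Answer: $520$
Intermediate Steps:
$b{\left(d \right)} = d^{2}$
$X{\left(j,a \right)} = 25$ ($X{\left(j,a \right)} = 5^{2} = 25$)
$\left(157 + 338\right) + X{\left(-9,-11 \right)} = \left(157 + 338\right) + 25 = 495 + 25 = 520$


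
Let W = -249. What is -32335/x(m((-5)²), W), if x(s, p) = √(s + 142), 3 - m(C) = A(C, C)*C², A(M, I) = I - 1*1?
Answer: 6467*I*√14855/2971 ≈ 265.3*I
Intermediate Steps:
A(M, I) = -1 + I (A(M, I) = I - 1 = -1 + I)
m(C) = 3 - C²*(-1 + C) (m(C) = 3 - (-1 + C)*C² = 3 - C²*(-1 + C))
x(s, p) = √(142 + s)
-32335/x(m((-5)²), W) = -32335/√(142 + (3 + ((-5)²)²*(1 - 1*(-5)²))) = -32335/√(142 + (3 + 25²*(1 - 1*25))) = -32335/√(142 + (3 + 625*(1 - 25))) = -32335/√(142 + (3 + 625*(-24))) = -32335/√(142 + (3 - 15000)) = -32335/√(142 - 14997) = -32335*(-I*√14855/14855) = -(-6467)*I*√14855/2971 = 6467*I*√14855/2971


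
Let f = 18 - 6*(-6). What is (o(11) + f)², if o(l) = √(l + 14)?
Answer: 3481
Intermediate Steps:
f = 54 (f = 18 + 36 = 54)
o(l) = √(14 + l)
(o(11) + f)² = (√(14 + 11) + 54)² = (√25 + 54)² = (5 + 54)² = 59² = 3481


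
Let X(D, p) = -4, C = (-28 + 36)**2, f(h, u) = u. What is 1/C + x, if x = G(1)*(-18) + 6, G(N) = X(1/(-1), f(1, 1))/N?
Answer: 4993/64 ≈ 78.016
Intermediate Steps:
C = 64 (C = 8**2 = 64)
G(N) = -4/N
x = 78 (x = -4/1*(-18) + 6 = -4*1*(-18) + 6 = -4*(-18) + 6 = 72 + 6 = 78)
1/C + x = 1/64 + 78 = 4993/64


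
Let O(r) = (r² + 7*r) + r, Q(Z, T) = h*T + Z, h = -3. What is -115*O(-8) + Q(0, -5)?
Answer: 15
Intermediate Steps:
Q(Z, T) = Z - 3*T (Q(Z, T) = -3*T + Z = Z - 3*T)
O(r) = r² + 8*r
-115*O(-8) + Q(0, -5) = -(-920)*(8 - 8) + (0 - 3*(-5)) = -(-920)*0 + (0 + 15) = -115*0 + 15 = 0 + 15 = 15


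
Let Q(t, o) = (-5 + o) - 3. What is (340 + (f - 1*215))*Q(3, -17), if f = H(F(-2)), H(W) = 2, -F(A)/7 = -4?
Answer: -3175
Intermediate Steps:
F(A) = 28 (F(A) = -7*(-4) = 28)
Q(t, o) = -8 + o
f = 2
(340 + (f - 1*215))*Q(3, -17) = (340 + (2 - 1*215))*(-8 - 17) = (340 + (2 - 215))*(-25) = (340 - 213)*(-25) = 127*(-25) = -3175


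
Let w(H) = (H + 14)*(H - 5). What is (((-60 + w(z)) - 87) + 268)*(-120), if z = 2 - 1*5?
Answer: -3960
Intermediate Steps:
z = -3 (z = 2 - 5 = -3)
w(H) = (-5 + H)*(14 + H) (w(H) = (14 + H)*(-5 + H) = (-5 + H)*(14 + H))
(((-60 + w(z)) - 87) + 268)*(-120) = (((-60 + (-70 + (-3)² + 9*(-3))) - 87) + 268)*(-120) = (((-60 + (-70 + 9 - 27)) - 87) + 268)*(-120) = (((-60 - 88) - 87) + 268)*(-120) = ((-148 - 87) + 268)*(-120) = (-235 + 268)*(-120) = 33*(-120) = -3960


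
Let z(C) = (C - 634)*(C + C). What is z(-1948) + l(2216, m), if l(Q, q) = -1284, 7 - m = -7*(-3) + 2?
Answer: 10058188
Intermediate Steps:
z(C) = 2*C*(-634 + C) (z(C) = (-634 + C)*(2*C) = 2*C*(-634 + C))
m = -16 (m = 7 - (-7*(-3) + 2) = 7 - (21 + 2) = 7 - 1*23 = 7 - 23 = -16)
z(-1948) + l(2216, m) = 2*(-1948)*(-634 - 1948) - 1284 = 2*(-1948)*(-2582) - 1284 = 10059472 - 1284 = 10058188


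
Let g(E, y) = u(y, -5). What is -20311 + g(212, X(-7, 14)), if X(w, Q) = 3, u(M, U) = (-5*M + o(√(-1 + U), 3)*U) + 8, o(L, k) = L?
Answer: -20318 - 5*I*√6 ≈ -20318.0 - 12.247*I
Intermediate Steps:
u(M, U) = 8 - 5*M + U*√(-1 + U) (u(M, U) = (-5*M + √(-1 + U)*U) + 8 = (-5*M + U*√(-1 + U)) + 8 = 8 - 5*M + U*√(-1 + U))
g(E, y) = 8 - 5*y - 5*I*√6 (g(E, y) = 8 - 5*y - 5*√(-1 - 5) = 8 - 5*y - 5*I*√6)
-20311 + g(212, X(-7, 14)) = -20311 + (8 - 5*3 - 5*I*√6) = -20311 + (8 - 15 - 5*I*√6) = -20311 + (-7 - 5*I*√6) = -20318 - 5*I*√6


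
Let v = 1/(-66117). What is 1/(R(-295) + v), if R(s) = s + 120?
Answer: -66117/11570476 ≈ -0.0057143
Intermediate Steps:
v = -1/66117 ≈ -1.5125e-5
R(s) = 120 + s
1/(R(-295) + v) = 1/((120 - 295) - 1/66117) = 1/(-175 - 1/66117) = 1/(-11570476/66117) = -66117/11570476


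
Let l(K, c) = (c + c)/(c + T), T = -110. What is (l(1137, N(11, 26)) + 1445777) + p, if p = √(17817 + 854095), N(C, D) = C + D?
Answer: 105541647/73 + 2*√217978 ≈ 1.4467e+6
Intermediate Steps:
p = 2*√217978 (p = √871912 = 2*√217978 ≈ 933.76)
l(K, c) = 2*c/(-110 + c) (l(K, c) = (c + c)/(c - 110) = (2*c)/(-110 + c) = 2*c/(-110 + c))
(l(1137, N(11, 26)) + 1445777) + p = (2*(11 + 26)/(-110 + (11 + 26)) + 1445777) + 2*√217978 = (2*37/(-110 + 37) + 1445777) + 2*√217978 = (2*37/(-73) + 1445777) + 2*√217978 = (2*37*(-1/73) + 1445777) + 2*√217978 = (-74/73 + 1445777) + 2*√217978 = 105541647/73 + 2*√217978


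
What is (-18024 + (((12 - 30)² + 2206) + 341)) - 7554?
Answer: -22707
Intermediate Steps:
(-18024 + (((12 - 30)² + 2206) + 341)) - 7554 = (-18024 + (((-18)² + 2206) + 341)) - 7554 = (-18024 + ((324 + 2206) + 341)) - 7554 = (-18024 + (2530 + 341)) - 7554 = (-18024 + 2871) - 7554 = -15153 - 7554 = -22707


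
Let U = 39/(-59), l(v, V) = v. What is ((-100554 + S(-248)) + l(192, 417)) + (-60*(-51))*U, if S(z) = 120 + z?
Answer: -6048250/59 ≈ -1.0251e+5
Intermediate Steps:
U = -39/59 (U = 39*(-1/59) = -39/59 ≈ -0.66102)
((-100554 + S(-248)) + l(192, 417)) + (-60*(-51))*U = ((-100554 + (120 - 248)) + 192) - 60*(-51)*(-39/59) = ((-100554 - 128) + 192) + 3060*(-39/59) = (-100682 + 192) - 119340/59 = -100490 - 119340/59 = -6048250/59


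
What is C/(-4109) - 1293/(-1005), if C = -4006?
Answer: 3112989/1376515 ≈ 2.2615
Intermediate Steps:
C/(-4109) - 1293/(-1005) = -4006/(-4109) - 1293/(-1005) = -4006*(-1/4109) - 1293*(-1/1005) = 4006/4109 + 431/335 = 3112989/1376515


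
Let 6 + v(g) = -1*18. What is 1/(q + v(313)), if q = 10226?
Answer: 1/10202 ≈ 9.8020e-5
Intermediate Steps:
v(g) = -24 (v(g) = -6 - 1*18 = -6 - 18 = -24)
1/(q + v(313)) = 1/(10226 - 24) = 1/10202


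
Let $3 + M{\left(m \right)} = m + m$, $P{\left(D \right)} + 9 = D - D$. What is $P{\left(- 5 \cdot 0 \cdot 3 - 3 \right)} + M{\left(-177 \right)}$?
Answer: $-366$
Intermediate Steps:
$P{\left(D \right)} = -9$ ($P{\left(D \right)} = -9 + \left(D - D\right) = -9 + 0 = -9$)
$M{\left(m \right)} = -3 + 2 m$ ($M{\left(m \right)} = -3 + \left(m + m\right) = -3 + 2 m$)
$P{\left(- 5 \cdot 0 \cdot 3 - 3 \right)} + M{\left(-177 \right)} = -9 + \left(-3 + 2 \left(-177\right)\right) = -9 - 357 = -366$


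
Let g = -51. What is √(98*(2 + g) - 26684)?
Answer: I*√31486 ≈ 177.44*I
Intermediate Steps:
√(98*(2 + g) - 26684) = √(98*(2 - 51) - 26684) = √(98*(-49) - 26684) = √(-4802 - 26684) = √(-31486) = I*√31486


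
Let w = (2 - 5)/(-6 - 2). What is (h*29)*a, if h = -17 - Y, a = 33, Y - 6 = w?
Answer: -178959/8 ≈ -22370.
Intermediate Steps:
w = 3/8 (w = -3/(-8) = -3*(-1/8) = 3/8 ≈ 0.37500)
Y = 51/8 (Y = 6 + 3/8 = 51/8 ≈ 6.3750)
h = -187/8 (h = -17 - 1*51/8 = -17 - 51/8 = -187/8 ≈ -23.375)
(h*29)*a = -187/8*29*33 = -5423/8*33 = -178959/8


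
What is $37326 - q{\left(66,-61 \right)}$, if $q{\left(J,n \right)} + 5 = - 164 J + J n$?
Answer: $52181$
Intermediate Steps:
$q{\left(J,n \right)} = -5 - 164 J + J n$ ($q{\left(J,n \right)} = -5 + \left(- 164 J + J n\right) = -5 - 164 J + J n$)
$37326 - q{\left(66,-61 \right)} = 37326 - \left(-5 - 10824 + 66 \left(-61\right)\right) = 37326 - \left(-5 - 10824 - 4026\right) = 37326 - -14855 = 37326 + 14855 = 52181$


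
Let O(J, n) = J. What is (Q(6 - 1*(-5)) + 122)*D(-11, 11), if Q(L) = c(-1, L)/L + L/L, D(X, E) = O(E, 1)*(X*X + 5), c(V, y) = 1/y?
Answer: 1875384/11 ≈ 1.7049e+5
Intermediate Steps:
D(X, E) = E*(5 + X²) (D(X, E) = E*(X*X + 5) = E*(X² + 5) = E*(5 + X²))
Q(L) = 1 + L⁻² (Q(L) = 1/(L*L) + L/L = L⁻² + 1 = 1 + L⁻²)
(Q(6 - 1*(-5)) + 122)*D(-11, 11) = ((1 + (6 - 1*(-5))⁻²) + 122)*(11*(5 + (-11)²)) = ((1 + (6 + 5)⁻²) + 122)*(11*(5 + 121)) = ((1 + 11⁻²) + 122)*(11*126) = ((1 + 1/121) + 122)*1386 = (122/121 + 122)*1386 = (14884/121)*1386 = 1875384/11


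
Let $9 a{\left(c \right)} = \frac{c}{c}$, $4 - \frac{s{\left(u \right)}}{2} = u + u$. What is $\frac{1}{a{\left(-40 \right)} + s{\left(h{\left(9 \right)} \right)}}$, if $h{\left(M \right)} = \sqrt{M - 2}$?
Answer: $- \frac{657}{3743} - \frac{324 \sqrt{7}}{3743} \approx -0.40455$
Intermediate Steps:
$h{\left(M \right)} = \sqrt{-2 + M}$
$s{\left(u \right)} = 8 - 4 u$ ($s{\left(u \right)} = 8 - 2 \left(u + u\right) = 8 - 2 \cdot 2 u = 8 - 4 u$)
$a{\left(c \right)} = \frac{1}{9}$ ($a{\left(c \right)} = \frac{c \frac{1}{c}}{9} = \frac{1}{9} \cdot 1 = \frac{1}{9}$)
$\frac{1}{a{\left(-40 \right)} + s{\left(h{\left(9 \right)} \right)}} = \frac{1}{\frac{1}{9} + \left(8 - 4 \sqrt{-2 + 9}\right)} = \frac{1}{\frac{1}{9} + \left(8 - 4 \sqrt{7}\right)} = \frac{1}{\frac{73}{9} - 4 \sqrt{7}}$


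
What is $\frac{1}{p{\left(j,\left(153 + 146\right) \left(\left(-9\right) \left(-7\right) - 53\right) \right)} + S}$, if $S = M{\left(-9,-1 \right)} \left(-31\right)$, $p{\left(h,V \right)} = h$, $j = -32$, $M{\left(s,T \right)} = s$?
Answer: $\frac{1}{247} \approx 0.0040486$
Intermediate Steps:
$S = 279$ ($S = \left(-9\right) \left(-31\right) = 279$)
$\frac{1}{p{\left(j,\left(153 + 146\right) \left(\left(-9\right) \left(-7\right) - 53\right) \right)} + S} = \frac{1}{-32 + 279} = \frac{1}{247}$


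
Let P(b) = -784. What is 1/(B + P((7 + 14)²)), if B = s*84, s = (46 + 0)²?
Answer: 1/176960 ≈ 5.6510e-6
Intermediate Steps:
s = 2116 (s = 46² = 2116)
B = 177744 (B = 2116*84 = 177744)
1/(B + P((7 + 14)²)) = 1/(177744 - 784) = 1/176960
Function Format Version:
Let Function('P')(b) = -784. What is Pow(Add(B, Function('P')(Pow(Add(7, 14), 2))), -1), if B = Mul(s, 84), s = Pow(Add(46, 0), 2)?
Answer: Rational(1, 176960) ≈ 5.6510e-6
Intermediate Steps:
s = 2116 (s = Pow(46, 2) = 2116)
B = 177744 (B = Mul(2116, 84) = 177744)
Pow(Add(B, Function('P')(Pow(Add(7, 14), 2))), -1) = Pow(Add(177744, -784), -1) = Pow(176960, -1) = Rational(1, 176960)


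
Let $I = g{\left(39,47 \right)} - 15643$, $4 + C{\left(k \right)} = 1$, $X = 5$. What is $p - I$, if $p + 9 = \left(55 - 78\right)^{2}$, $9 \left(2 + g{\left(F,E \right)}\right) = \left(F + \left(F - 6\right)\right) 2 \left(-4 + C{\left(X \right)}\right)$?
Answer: $16277$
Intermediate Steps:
$C{\left(k \right)} = -3$ ($C{\left(k \right)} = -4 + 1 = -3$)
$g{\left(F,E \right)} = \frac{22}{3} - \frac{28 F}{9}$ ($g{\left(F,E \right)} = -2 + \frac{\left(F + \left(F - 6\right)\right) 2 \left(-4 - 3\right)}{9} = -2 + \frac{\left(F + \left(F - 6\right)\right) 2 \left(-7\right)}{9} = -2 + \frac{\left(F + \left(-6 + F\right)\right) 2 \left(-7\right)}{9} = -2 + \frac{\left(-6 + 2 F\right) 2 \left(-7\right)}{9} = -2 + \frac{\left(-12 + 4 F\right) \left(-7\right)}{9} = -2 + \frac{84 - 28 F}{9} = -2 - \left(- \frac{28}{3} + \frac{28 F}{9}\right) = \frac{22}{3} - \frac{28 F}{9}$)
$I = -15757$ ($I = \left(\frac{22}{3} - \frac{364}{3}\right) - 15643 = -114 - 15643 = -15757$)
$p = 520$ ($p = -9 + \left(55 - 78\right)^{2} = -9 + \left(-23\right)^{2} = -9 + 529 = 520$)
$p - I = 520 - -15757 = 520 + 15757 = 16277$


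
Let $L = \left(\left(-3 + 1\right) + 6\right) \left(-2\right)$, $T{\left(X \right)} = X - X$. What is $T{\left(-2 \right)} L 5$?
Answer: $0$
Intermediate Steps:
$T{\left(X \right)} = 0$
$L = -8$ ($L = \left(-2 + 6\right) \left(-2\right) = 4 \left(-2\right) = -8$)
$T{\left(-2 \right)} L 5 = 0 \left(-8\right) 5 = 0 \cdot 5 = 0$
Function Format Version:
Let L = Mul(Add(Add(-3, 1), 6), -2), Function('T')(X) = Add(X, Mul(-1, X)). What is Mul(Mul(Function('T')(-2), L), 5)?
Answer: 0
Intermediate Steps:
Function('T')(X) = 0
L = -8 (L = Mul(Add(-2, 6), -2) = Mul(4, -2) = -8)
Mul(Mul(Function('T')(-2), L), 5) = Mul(Mul(0, -8), 5) = Mul(0, 5) = 0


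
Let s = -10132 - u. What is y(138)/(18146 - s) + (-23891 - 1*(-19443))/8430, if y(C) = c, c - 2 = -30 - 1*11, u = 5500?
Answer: -75286657/142374270 ≈ -0.52879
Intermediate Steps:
s = -15632 (s = -10132 - 1*5500 = -10132 - 5500 = -15632)
c = -39 (c = 2 + (-30 - 1*11) = 2 + (-30 - 11) = 2 - 41 = -39)
y(C) = -39
y(138)/(18146 - s) + (-23891 - 1*(-19443))/8430 = -39/(18146 - 1*(-15632)) + (-23891 - 1*(-19443))/8430 = -39/(18146 + 15632) + (-23891 + 19443)*(1/8430) = -39/33778 - 4448*1/8430 = -39*1/33778 - 2224/4215 = -39/33778 - 2224/4215 = -75286657/142374270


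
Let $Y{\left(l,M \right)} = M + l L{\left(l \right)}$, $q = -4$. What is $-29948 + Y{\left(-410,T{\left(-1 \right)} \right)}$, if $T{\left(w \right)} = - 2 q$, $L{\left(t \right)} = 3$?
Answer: $-31170$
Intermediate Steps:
$T{\left(w \right)} = 8$ ($T{\left(w \right)} = \left(-2\right) \left(-4\right) = 8$)
$Y{\left(l,M \right)} = M + 3 l$ ($Y{\left(l,M \right)} = M + l 3 = M + 3 l$)
$-29948 + Y{\left(-410,T{\left(-1 \right)} \right)} = -29948 + \left(8 + 3 \left(-410\right)\right) = -29948 + \left(8 - 1230\right) = -29948 - 1222 = -31170$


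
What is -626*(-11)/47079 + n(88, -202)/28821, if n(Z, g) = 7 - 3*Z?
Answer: 62120701/452287953 ≈ 0.13735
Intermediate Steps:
-626*(-11)/47079 + n(88, -202)/28821 = -626*(-11)/47079 + (7 - 3*88)/28821 = 6886*(1/47079) + (7 - 264)*(1/28821) = 6886/47079 - 257*1/28821 = 6886/47079 - 257/28821 = 62120701/452287953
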